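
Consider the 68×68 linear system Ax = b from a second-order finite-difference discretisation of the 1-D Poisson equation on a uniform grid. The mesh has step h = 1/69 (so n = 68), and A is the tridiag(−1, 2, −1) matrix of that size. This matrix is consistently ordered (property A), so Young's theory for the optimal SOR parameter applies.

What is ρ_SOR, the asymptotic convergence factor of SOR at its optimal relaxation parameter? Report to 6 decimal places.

ρ_SOR = 0.912934

spectrum of D⁻¹(L+U) = {cos(kπ/69) : 1≤k≤68}; ρ_J = cos(π/69) = 0.998964.
1 − cos²(π/69) = sin²(π/69) ⇒ √(1−ρ_J²) = sin(π/69) = 0.0455146.
ω* = 2/(1 + 0.0455146) = 2/1.0455146 = 1.912934.
ρ(B_{ω*}) = ω*−1 = 0.912934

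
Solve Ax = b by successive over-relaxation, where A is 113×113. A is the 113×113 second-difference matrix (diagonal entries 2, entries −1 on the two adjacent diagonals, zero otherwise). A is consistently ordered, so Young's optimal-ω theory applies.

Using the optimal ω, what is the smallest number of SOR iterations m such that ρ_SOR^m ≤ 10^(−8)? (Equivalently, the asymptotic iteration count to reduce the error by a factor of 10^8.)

n=113: λ(B_J) = 1 − λ(A)/2 = cos(kπ/114); k=1 gives ρ_J = 0.9996203.
1 − cos²(π/114) = sin²(π/114) ⇒ √(1−ρ_J²) = sin(π/114) = 0.0275543.
ω* = 2/(1 + 0.0275543) = 2/1.0275543 = 1.9463692.
Hence ρ(B_{ω*}) = 1.9463692 − 1 = 0.9463692.
m ≥ 8·ln10 / (−ln 0.9463692) = 334.178; smallest integer m = 335.

m = 335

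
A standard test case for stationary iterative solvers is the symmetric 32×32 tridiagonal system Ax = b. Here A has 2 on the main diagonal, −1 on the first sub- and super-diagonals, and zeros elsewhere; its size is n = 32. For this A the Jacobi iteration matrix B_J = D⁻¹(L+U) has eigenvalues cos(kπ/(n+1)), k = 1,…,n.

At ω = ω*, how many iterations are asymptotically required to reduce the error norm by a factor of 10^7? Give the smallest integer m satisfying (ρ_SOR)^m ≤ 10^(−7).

m = 85

spectrum of D⁻¹(L+U) = {cos(kπ/33) : 1≤k≤32}; ρ_J = cos(π/33) = 0.9954719.
1 − cos²(π/33) = sin²(π/33) ⇒ √(1−ρ_J²) = sin(π/33) = 0.0950560.
Young: ω* = 2/(1+√(1−ρ_J²)) = 2/(1+0.0950560) = 2/1.0950560 = 1.8263906.
Hence ρ(B_{ω*}) = 1.8263906 − 1 = 0.8263906.
m ≥ 7·ln10 / (−ln 0.8263906) = 84.526; smallest integer m = 85.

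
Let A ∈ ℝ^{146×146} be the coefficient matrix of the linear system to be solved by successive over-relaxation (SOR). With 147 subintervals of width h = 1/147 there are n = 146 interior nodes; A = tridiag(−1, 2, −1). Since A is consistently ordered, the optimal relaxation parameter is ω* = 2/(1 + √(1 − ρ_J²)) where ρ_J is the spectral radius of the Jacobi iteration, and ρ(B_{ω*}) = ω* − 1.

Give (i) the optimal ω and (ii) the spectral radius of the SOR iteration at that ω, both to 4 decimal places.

n=146: λ(B_J) = 1 − λ(A)/2 = cos(kπ/147); k=1 gives ρ_J = 0.9998.
√(1 − cos²(π/147)) = sin(π/147) ≈ 0.02137.
ω* = 2/(1 + 0.02137) = 2/1.02137 = 1.9582.
and ρ(B_{ω*}) = 1.9582 − 1 = 0.9582.

ω* = 1.9582, ρ_SOR = 0.9582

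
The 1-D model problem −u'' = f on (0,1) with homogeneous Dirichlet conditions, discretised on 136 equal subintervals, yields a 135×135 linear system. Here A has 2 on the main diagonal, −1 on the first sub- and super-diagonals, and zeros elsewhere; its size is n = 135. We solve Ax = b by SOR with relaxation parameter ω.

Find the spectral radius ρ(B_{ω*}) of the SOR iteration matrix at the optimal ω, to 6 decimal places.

B_J for the 135×135 system has eigenvalues cos(kπ/136); ρ_J = cos(π/136) = 0.999733.
√(1−ρ_J²) = |sin(π/136)| = 0.0230979
ω* = 2 / (1 + 0.0230979) = 2 / 1.0230979 ≈ 1.954847.
ρ_SOR = ω* − 1 = 1.954847 − 1 = 0.954847.

ρ_SOR = 0.954847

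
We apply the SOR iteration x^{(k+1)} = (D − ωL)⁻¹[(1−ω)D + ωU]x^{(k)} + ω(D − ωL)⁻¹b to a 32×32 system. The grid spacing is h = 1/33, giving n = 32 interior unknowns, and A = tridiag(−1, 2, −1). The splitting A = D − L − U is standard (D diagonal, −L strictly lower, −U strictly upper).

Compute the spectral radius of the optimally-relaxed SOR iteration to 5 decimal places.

½·tridiag(1,0,1) at n=32: λ_k = cos(kπ/33); max |λ| at k=1 ⇒ ρ_J = cos(π/33) ≈ 0.99547.
√(1 − cos²(π/33)) = sin(π/33) ≈ 0.095056.
Young: ω* = 2/(1+√(1−ρ_J²)) = 2/(1+0.095056) = 2/1.095056 = 1.82639.
Hence ρ(B_{ω*}) = 1.82639 − 1 = 0.82639.

ρ_SOR = 0.82639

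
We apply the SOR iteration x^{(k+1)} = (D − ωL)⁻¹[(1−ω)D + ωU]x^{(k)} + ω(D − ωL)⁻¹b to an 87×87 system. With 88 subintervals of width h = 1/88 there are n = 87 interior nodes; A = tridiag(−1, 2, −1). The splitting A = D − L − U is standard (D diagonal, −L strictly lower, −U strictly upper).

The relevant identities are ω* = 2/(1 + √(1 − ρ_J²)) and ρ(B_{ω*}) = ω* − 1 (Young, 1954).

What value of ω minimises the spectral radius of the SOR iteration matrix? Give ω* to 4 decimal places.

ω* = 1.9311

With n=87, ρ(Jacobi) = cos(π/88) = 0.9994.
root = sin(π/88) = 0.03569  (since 1−cos² = sin²).
ω* = 2/(1 + 0.03569) = 2/1.03569 = 1.9311.
and ρ(B_{ω*}) = 1.9311 − 1 = 0.9311.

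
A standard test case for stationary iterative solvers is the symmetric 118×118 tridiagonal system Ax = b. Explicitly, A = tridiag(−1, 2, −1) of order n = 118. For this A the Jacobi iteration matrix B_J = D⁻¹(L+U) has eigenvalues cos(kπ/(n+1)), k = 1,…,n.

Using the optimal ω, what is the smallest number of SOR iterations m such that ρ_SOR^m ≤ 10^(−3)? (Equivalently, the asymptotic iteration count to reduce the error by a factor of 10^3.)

m = 131

[ρ_J] n=118: ρ(B_J) = cos(π/(n+1)) = cos(π/119) = 0.9996515.
root = sin(π/119) = 0.0263969  (since 1−cos² = sin²).
Then 2/(1+√(1−ρ_J²)) = 2/(1+0.0263969); ω* = 2/1.0263969 = 1.9485640.
[ρ_SOR] ω* − 1 = 0.9485640.
3·ln10 = 6.90776; −ln(0.9485640) = 0.052806; m = ⌈6.90776/0.052806⌉ = ⌈130.814⌉ = 131.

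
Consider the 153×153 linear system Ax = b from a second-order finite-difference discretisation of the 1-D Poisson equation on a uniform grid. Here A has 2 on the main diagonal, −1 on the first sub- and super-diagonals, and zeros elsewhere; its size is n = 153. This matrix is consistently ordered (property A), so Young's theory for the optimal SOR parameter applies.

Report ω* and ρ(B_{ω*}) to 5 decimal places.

ρ_J = max_k |cos(kπ/154)| = cos(π/154) = 0.99979
√(1−ρ_J²) simplifies to sin(π/154) = 0.020399.
ω* = 2/(1 + 0.020399) = 2/1.020399 = 1.96002.
ρ(B_{ω*}) = ω*−1 = 0.96002

ω* = 1.96002, ρ_SOR = 0.96002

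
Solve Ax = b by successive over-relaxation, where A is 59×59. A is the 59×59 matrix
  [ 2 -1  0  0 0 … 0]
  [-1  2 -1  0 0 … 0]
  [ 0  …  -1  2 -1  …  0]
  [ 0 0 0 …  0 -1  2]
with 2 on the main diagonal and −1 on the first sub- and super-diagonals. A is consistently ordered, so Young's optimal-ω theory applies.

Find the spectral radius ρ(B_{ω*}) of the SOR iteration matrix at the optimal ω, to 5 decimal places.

ρ_SOR = 0.90053

spectrum of D⁻¹(L+U) = {cos(kπ/60) : 1≤k≤59}; ρ_J = cos(π/60) = 0.99863.
root = sin(π/60) = 0.052336  (since 1−cos² = sin²).
ω* = 2/(1+0.052336) = 1.90053
[ρ_SOR] ω* − 1 = 0.90053.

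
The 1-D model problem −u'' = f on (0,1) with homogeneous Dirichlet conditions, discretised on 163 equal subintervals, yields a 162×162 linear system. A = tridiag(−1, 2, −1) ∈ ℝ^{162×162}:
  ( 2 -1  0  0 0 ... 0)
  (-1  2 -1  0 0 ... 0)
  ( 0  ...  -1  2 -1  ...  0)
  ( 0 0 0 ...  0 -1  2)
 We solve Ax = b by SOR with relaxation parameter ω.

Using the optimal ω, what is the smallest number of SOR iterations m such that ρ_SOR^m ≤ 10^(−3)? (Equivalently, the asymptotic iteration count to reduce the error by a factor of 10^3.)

m = 180

ρ_J = max_k |cos(kπ/163)| = cos(π/163) = 0.9998143
1 − cos²(π/163) = sin²(π/163) ⇒ √(1−ρ_J²) = sin(π/163) = 0.0192724.
ω* = 2 / (1 + 0.0192724) = 2 / 1.0192724 ≈ 1.9621840.
At ω = 1.9621840 every |λ(B_ω)| = ω−1, so ρ_SOR = 0.9621840.
ρ_SOR^m ≤ 10^(−3) ⇔ m ≥ 3·ln10/(−ln 0.9621840) = 6.90776/0.0385496 = 179.191; m = ⌈179.191⌉ = 180.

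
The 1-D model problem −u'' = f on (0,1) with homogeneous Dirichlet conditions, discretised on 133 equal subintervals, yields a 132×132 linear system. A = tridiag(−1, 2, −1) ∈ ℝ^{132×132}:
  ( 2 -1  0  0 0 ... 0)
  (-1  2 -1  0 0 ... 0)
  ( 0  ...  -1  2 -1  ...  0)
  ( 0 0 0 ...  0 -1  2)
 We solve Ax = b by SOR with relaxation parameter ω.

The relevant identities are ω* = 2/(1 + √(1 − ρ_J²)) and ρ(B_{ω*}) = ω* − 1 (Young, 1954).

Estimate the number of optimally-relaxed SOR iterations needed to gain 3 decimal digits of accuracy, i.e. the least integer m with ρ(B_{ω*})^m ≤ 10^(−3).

ρ_J = max_k |cos(kπ/133)| = cos(π/133) = 0.9997210
√(1−ρ_J²) = |sin(π/133)| = 0.0236188
So ω* = 2/1.0236188 = 1.9538524 (Young).
At ω = 1.9538524 every |λ(B_ω)| = ω−1, so ρ_SOR = 0.9538524.
For 3 digits: m = 3·ln10 / (−ln 0.9538524) = 6.90776/0.0472463 = 146.207; round up → m = 147.

m = 147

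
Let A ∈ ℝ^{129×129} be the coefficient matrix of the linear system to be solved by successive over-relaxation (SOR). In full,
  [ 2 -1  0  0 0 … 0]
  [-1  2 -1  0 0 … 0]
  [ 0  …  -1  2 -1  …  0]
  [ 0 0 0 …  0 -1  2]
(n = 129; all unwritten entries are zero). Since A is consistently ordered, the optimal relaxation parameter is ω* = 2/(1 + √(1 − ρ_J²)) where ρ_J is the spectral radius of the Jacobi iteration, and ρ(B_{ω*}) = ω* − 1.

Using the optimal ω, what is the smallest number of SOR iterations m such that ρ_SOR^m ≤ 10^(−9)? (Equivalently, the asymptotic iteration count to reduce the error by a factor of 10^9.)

n=129: λ(B_J) = 1 − λ(A)/2 = cos(kπ/130); k=1 gives ρ_J = 0.9997080.
√(1−ρ_J²) = |sin(π/130)| = 0.0241637
Then 2/(1+√(1−ρ_J²)) = 2/(1+0.0241637); ω* = 2/1.0241637 = 1.9528128.
ρ_SOR = ω* − 1 ≈ 0.9528128.
ρ_SOR^m ≤ 10^(−9) ⇔ m ≥ 9·ln10/(−ln 0.9528128) = 20.7233/0.0483368 = 428.727; m = ⌈428.727⌉ = 429.

m = 429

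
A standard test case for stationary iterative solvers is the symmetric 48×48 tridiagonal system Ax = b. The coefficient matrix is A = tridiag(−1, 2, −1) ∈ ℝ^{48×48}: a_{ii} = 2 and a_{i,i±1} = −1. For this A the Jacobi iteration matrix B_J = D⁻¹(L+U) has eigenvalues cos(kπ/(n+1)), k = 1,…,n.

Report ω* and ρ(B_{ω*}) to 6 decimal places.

½·tridiag(1,0,1) at n=48: λ_k = cos(kπ/49); max |λ| at k=1 ⇒ ρ_J = cos(π/49) ≈ 0.997945.
1 − cos²(π/49) = sin²(π/49) ⇒ √(1−ρ_J²) = sin(π/49) = 0.0640702.
ω* = 2/(1+0.0640702) = 1.879575
At ω = 1.879575 every |λ(B_ω)| = ω−1, so ρ_SOR = 0.879575.

ω* = 1.879575, ρ_SOR = 0.879575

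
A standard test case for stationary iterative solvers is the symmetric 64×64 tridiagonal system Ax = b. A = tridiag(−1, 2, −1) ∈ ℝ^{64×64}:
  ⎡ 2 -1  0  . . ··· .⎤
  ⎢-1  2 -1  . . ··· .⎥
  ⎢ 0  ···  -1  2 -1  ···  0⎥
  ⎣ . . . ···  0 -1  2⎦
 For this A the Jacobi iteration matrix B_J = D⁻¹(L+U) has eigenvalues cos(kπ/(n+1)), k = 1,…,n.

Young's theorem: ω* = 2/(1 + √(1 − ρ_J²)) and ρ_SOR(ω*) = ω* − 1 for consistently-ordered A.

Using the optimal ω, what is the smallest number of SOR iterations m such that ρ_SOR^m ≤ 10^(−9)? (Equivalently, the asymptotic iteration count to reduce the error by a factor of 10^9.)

m = 215

spectrum of D⁻¹(L+U) = {cos(kπ/65) : 1≤k≤64}; ρ_J = cos(π/65) = 0.9988322.
√(1 − cos²(π/65)) = sin(π/65) ≈ 0.0483134.
[ω*] 2 ÷ (1 + 0.0483134) = 2 ÷ 1.0483134 = 1.9078264.
[ρ_SOR] ω* − 1 = 0.9078264.
(0.9078264)^m ≤ 10^{−9}  ⇒  m·ln(0.9078264) ≤ −9·ln10  ⇒  m ≥ 214.300  ⇒  m = 215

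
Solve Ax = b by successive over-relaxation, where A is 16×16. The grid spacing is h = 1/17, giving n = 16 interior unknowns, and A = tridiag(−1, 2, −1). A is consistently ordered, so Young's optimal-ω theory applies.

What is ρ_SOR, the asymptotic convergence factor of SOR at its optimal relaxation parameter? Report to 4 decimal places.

spectrum of D⁻¹(L+U) = {cos(kπ/17) : 1≤k≤16}; ρ_J = cos(π/17) = 0.9830.
root = sin(π/17) = 0.18375  (since 1−cos² = sin²).
So ω* = 2/1.18375 = 1.6895 (Young).
Hence ρ(B_{ω*}) = 1.6895 − 1 = 0.6895.

ρ_SOR = 0.6895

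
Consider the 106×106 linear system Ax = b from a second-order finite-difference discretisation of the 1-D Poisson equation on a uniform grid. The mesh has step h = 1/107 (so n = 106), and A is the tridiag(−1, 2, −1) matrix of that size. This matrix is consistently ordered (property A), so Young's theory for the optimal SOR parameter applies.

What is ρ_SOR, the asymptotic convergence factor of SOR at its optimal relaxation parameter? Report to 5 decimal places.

ρ_SOR = 0.94296

ρ_J = max_k |cos(kπ/107)| = cos(π/107) = 0.99957
1 − cos²(π/107) = sin²(π/107) ⇒ √(1−ρ_J²) = sin(π/107) = 0.029356.
ω* = 2/(1+0.029356) = 1.94296
ρ_SOR = ω* − 1 = 1.94296 − 1 = 0.94296.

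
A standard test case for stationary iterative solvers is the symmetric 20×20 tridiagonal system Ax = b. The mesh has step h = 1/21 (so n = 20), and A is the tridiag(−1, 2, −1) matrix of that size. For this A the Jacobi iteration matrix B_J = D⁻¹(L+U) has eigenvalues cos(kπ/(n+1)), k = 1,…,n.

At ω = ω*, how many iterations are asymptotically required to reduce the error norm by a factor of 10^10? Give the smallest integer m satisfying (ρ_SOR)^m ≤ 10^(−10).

m = 77

[ρ_J] n=20: ρ(B_J) = cos(π/(n+1)) = cos(π/21) = 0.9888308.
√(1−ρ_J²) simplifies to sin(π/21) = 0.1490423.
ω* = 2/(1+0.1490423) = 1.7405800
At ω = 1.7405800 every |λ(B_ω)| = ω−1, so ρ_SOR = 0.7405800.
m ≥ 10·ln10 / (−ln 0.7405800) = 76.671; smallest integer m = 77.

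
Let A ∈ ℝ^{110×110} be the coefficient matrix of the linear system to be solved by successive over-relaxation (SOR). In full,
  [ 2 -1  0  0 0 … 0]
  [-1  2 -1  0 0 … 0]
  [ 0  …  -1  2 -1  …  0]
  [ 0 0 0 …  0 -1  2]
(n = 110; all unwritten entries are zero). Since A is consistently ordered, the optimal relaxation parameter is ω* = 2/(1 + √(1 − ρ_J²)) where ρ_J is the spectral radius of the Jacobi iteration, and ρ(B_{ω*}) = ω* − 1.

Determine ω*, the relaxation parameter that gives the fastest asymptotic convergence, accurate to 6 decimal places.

½·tridiag(1,0,1) at n=110: λ_k = cos(kπ/111); max |λ| at k=1 ⇒ ρ_J = cos(π/111) ≈ 0.999600.
√(1 − cos²(π/111)) = sin(π/111) ≈ 0.0282989.
Young: ω* = 2/(1+√(1−ρ_J²)) = 2/(1+0.0282989) = 2/1.0282989 = 1.944960.
ρ_SOR = ω* − 1 ≈ 0.944960.

ω* = 1.944960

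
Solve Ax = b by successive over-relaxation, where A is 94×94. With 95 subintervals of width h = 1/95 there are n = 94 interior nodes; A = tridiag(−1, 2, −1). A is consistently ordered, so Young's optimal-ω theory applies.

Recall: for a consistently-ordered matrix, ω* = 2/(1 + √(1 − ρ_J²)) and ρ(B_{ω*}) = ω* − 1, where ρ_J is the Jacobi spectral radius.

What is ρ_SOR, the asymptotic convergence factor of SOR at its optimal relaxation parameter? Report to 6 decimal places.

ρ_J = max_k |cos(kπ/95)| = cos(π/95) = 0.999453
√(1−ρ_J²) simplifies to sin(π/95) = 0.0330634.
Young: ω* = 2/(1+√(1−ρ_J²)) = 2/(1+0.0330634) = 2/1.0330634 = 1.935990.
Hence ρ(B_{ω*}) = 1.935990 − 1 = 0.935990.

ρ_SOR = 0.935990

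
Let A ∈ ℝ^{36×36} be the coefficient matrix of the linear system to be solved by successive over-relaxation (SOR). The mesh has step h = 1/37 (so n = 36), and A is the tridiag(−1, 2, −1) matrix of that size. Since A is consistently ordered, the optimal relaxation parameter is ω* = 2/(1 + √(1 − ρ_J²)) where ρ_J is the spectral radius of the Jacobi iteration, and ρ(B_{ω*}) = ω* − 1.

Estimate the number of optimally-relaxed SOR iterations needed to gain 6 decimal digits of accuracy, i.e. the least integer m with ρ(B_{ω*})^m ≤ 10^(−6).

m = 82

½·tridiag(1,0,1) at n=36: λ_k = cos(kπ/37); max |λ| at k=1 ⇒ ρ_J = cos(π/37) ≈ 0.9963975.
1 − cos²(π/37) = sin²(π/37) ⇒ √(1−ρ_J²) = sin(π/37) = 0.0848059.
So ω* = 2/1.0848059 = 1.8436478 (Young).
ρ(B_{ω*}) = ω*−1 = 0.8436478
For 6 digits: m = 6·ln10 / (−ln 0.8436478) = 13.8155/0.17002 = 81.258; round up → m = 82.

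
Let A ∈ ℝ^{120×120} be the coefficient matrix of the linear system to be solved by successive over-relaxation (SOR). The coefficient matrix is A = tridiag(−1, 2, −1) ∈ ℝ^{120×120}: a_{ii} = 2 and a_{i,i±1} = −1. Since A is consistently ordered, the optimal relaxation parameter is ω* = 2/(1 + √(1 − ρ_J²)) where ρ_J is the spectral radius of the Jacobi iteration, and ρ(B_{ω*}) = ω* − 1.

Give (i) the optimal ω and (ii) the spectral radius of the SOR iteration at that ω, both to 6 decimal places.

½·tridiag(1,0,1) at n=120: λ_k = cos(kπ/121); max |λ| at k=1 ⇒ ρ_J = cos(π/121) ≈ 0.999663.
√(1 − cos²(π/121)) = sin(π/121) ≈ 0.0259607.
ω* = 2/(1+0.0259607) = 1.949392
ρ(B_{ω*}) = ω*−1 = 0.949392

ω* = 1.949392, ρ_SOR = 0.949392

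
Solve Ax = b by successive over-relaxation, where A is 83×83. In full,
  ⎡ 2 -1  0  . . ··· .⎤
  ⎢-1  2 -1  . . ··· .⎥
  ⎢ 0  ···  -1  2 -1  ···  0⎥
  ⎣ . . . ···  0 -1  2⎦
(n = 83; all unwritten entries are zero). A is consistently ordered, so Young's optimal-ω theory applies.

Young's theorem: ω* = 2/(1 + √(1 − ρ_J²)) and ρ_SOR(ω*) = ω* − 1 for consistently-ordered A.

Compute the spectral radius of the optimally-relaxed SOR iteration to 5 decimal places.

ρ_J = max_k |cos(kπ/84)| = cos(π/84) = 0.99930
root = sin(π/84) = 0.037391  (since 1−cos² = sin²).
Then 2/(1+√(1−ρ_J²)) = 2/(1+0.037391); ω* = 2/1.037391 = 1.92791.
ρ_SOR = ω* − 1 ≈ 0.92791.

ρ_SOR = 0.92791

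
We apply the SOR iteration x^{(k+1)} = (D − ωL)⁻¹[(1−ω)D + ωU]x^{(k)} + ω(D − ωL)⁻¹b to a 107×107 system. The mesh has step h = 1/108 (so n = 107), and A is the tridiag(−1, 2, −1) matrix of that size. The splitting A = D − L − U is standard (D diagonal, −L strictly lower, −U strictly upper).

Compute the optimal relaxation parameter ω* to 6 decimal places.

ω* = 1.943475

½·tridiag(1,0,1) at n=107: λ_k = cos(kπ/108); max |λ| at k=1 ⇒ ρ_J = cos(π/108) ≈ 0.999577.
1 − cos²(π/108) = sin²(π/108) ⇒ √(1−ρ_J²) = sin(π/108) = 0.0290847.
Young: ω* = 2/(1+√(1−ρ_J²)) = 2/(1+0.0290847) = 2/1.0290847 = 1.943475.
ρ_SOR = ω* − 1 ≈ 0.943475.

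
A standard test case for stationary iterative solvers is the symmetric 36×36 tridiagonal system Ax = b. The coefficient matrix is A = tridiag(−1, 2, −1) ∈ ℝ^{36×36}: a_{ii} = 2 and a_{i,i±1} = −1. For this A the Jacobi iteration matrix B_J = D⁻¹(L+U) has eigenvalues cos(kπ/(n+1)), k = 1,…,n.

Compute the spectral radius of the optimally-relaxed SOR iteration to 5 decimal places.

½·tridiag(1,0,1) at n=36: λ_k = cos(kπ/37); max |λ| at k=1 ⇒ ρ_J = cos(π/37) ≈ 0.99640.
1 − cos²(π/37) = sin²(π/37) ⇒ √(1−ρ_J²) = sin(π/37) = 0.084806.
So ω* = 2/1.084806 = 1.84365 (Young).
ρ_SOR = ω* − 1 = 1.84365 − 1 = 0.84365.

ρ_SOR = 0.84365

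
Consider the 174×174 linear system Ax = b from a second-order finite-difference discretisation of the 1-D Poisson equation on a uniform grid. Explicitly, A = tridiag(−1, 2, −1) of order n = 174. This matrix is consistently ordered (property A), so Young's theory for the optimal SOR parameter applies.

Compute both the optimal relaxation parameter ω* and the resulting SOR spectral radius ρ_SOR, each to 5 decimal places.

[ρ_J] n=174: ρ(B_J) = cos(π/(n+1)) = cos(π/175) = 0.99984.
root = sin(π/175) = 0.017951  (since 1−cos² = sin²).
So ω* = 2/1.017951 = 1.96473 (Young).
ρ_SOR = ω* − 1 ≈ 0.96473.

ω* = 1.96473, ρ_SOR = 0.96473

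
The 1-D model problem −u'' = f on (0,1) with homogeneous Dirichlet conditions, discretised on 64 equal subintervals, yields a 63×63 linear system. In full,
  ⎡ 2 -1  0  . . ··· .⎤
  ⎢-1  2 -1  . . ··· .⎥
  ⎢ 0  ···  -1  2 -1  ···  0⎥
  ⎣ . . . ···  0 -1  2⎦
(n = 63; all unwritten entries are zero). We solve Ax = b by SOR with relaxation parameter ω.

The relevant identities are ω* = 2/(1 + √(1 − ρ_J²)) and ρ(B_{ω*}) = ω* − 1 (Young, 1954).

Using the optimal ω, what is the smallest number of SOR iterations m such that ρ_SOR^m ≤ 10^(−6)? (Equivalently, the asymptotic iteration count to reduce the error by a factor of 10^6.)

m = 141

B_J for the 63×63 system has eigenvalues cos(kπ/64); ρ_J = cos(π/64) = 0.9987955.
√(1 − cos²(π/64)) = sin(π/64) ≈ 0.0490677.
ω* = 2/(1+0.0490677) = 1.9064547
ρ(B_{ω*}) = ω*−1 = 0.9064547
For 6 digits: m = 6·ln10 / (−ln 0.9064547) = 13.8155/0.0982142 = 140.667; round up → m = 141.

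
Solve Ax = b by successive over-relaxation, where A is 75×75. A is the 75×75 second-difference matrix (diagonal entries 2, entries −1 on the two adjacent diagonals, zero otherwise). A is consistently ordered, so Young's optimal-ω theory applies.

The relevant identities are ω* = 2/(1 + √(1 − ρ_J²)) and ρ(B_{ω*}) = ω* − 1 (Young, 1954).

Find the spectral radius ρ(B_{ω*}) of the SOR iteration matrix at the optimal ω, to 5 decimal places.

ρ_SOR = 0.92063

n=75: λ(B_J) = 1 − λ(A)/2 = cos(kπ/76); k=1 gives ρ_J = 0.99915.
√(1−ρ_J²) = |sin(π/76)| = 0.041325
ω* = 2 / (1 + 0.041325) = 2 / 1.041325 ≈ 1.92063.
and ρ(B_{ω*}) = 1.92063 − 1 = 0.92063.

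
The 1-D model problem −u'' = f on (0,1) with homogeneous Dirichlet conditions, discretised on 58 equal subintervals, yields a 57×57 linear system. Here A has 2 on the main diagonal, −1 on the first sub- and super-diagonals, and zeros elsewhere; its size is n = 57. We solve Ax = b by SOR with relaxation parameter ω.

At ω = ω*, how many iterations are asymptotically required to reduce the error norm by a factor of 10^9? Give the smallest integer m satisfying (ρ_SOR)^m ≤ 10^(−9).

[ρ_J] n=57: ρ(B_J) = cos(π/(n+1)) = cos(π/58) = 0.9985334.
√(1 − cos²(π/58)) = sin(π/58) ≈ 0.0541389.
ω* = 2/(1 + 0.0541389) = 2/1.0541389 = 1.8972832.
At ω = 1.8972832 every |λ(B_ω)| = ω−1, so ρ_SOR = 0.8972832.
For 9 digits: m = 9·ln10 / (−ln 0.8972832) = 20.7233/0.108384 = 191.203; round up → m = 192.

m = 192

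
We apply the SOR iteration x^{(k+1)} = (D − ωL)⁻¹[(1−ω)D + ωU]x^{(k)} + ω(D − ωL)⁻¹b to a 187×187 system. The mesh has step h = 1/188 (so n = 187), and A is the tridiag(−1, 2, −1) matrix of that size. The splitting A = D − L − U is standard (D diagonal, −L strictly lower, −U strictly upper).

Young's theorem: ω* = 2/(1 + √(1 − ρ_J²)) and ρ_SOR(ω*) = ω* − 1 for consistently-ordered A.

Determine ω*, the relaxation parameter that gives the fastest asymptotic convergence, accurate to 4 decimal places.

ω* = 1.9671

ρ_J = max_k |cos(kπ/188)| = cos(π/188) = 0.9999
√(1−ρ_J²) = |sin(π/188)| = 0.01671
Young: ω* = 2/(1+√(1−ρ_J²)) = 2/(1+0.01671) = 2/1.01671 = 1.9671.
ρ_SOR = ω* − 1 ≈ 0.9671.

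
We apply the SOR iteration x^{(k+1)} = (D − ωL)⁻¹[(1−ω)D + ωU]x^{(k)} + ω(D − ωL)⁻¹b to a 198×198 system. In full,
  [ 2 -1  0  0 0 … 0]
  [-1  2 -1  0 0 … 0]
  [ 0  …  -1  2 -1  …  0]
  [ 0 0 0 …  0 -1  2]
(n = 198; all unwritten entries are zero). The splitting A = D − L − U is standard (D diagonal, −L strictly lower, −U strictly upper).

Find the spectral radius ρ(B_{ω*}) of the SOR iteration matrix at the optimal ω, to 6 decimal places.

ρ_SOR = 0.968918

B_J for the 198×198 system has eigenvalues cos(kπ/199); ρ_J = cos(π/199) = 0.999875.
root = sin(π/199) = 0.0157862  (since 1−cos² = sin²).
So ω* = 2/1.0157862 = 1.968918 (Young).
At ω = 1.968918 every |λ(B_ω)| = ω−1, so ρ_SOR = 0.968918.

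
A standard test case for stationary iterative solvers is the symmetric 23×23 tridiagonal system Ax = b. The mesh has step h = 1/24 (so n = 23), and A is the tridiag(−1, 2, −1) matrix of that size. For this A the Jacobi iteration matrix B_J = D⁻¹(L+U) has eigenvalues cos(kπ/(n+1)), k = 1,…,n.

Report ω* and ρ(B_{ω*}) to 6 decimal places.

ω* = 1.769088, ρ_SOR = 0.769088

With n=23, ρ(Jacobi) = cos(π/24) = 0.991445.
√(1−ρ_J²) simplifies to sin(π/24) = 0.1305262.
ω* = 2/(1+0.1305262) = 1.769088
and ρ(B_{ω*}) = 1.769088 − 1 = 0.769088.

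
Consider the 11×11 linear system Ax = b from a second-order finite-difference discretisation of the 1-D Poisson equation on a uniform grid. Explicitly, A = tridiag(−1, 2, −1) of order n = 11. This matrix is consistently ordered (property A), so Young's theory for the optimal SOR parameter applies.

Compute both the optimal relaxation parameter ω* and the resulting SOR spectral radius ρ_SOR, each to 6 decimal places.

ω* = 1.588791, ρ_SOR = 0.588791

With n=11, ρ(Jacobi) = cos(π/12) = 0.965926.
√(1−ρ_J²) simplifies to sin(π/12) = 0.2588190.
[ω*] 2 ÷ (1 + 0.2588190) = 2 ÷ 1.2588190 = 1.588791.
At ω = 1.588791 every |λ(B_ω)| = ω−1, so ρ_SOR = 0.588791.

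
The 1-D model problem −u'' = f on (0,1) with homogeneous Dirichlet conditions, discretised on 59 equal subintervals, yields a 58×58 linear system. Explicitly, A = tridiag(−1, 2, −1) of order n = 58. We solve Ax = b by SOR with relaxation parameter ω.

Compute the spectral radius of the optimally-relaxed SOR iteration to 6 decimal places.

ρ_SOR = 0.898935

ρ_J = max_k |cos(kπ/59)| = cos(π/59) = 0.998583
√(1 − cos²(π/59)) = sin(π/59) ≈ 0.0532222.
Young: ω* = 2/(1+√(1−ρ_J²)) = 2/(1+0.0532222) = 2/1.0532222 = 1.898935.
and ρ(B_{ω*}) = 1.898935 − 1 = 0.898935.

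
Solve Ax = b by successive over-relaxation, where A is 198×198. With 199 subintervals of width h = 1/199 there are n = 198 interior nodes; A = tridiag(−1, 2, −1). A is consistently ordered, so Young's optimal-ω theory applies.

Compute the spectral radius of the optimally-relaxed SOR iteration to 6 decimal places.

ρ_SOR = 0.968918

B_J for the 198×198 system has eigenvalues cos(kπ/199); ρ_J = cos(π/199) = 0.999875.
root = sin(π/199) = 0.0157862  (since 1−cos² = sin²).
So ω* = 2/1.0157862 = 1.968918 (Young).
Hence ρ(B_{ω*}) = 1.968918 − 1 = 0.968918.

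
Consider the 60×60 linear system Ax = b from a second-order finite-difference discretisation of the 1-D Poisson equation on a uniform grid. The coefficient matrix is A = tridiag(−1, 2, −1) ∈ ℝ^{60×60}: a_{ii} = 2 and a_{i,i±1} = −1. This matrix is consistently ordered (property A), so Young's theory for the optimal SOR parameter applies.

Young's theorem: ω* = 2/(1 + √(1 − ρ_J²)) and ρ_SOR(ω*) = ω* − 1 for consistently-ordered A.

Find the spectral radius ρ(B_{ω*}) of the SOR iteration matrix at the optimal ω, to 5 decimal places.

½·tridiag(1,0,1) at n=60: λ_k = cos(kπ/61); max |λ| at k=1 ⇒ ρ_J = cos(π/61) ≈ 0.99867.
root = sin(π/61) = 0.051479  (since 1−cos² = sin²).
Young: ω* = 2/(1+√(1−ρ_J²)) = 2/(1+0.051479) = 2/1.051479 = 1.90208.
At ω = 1.90208 every |λ(B_ω)| = ω−1, so ρ_SOR = 0.90208.

ρ_SOR = 0.90208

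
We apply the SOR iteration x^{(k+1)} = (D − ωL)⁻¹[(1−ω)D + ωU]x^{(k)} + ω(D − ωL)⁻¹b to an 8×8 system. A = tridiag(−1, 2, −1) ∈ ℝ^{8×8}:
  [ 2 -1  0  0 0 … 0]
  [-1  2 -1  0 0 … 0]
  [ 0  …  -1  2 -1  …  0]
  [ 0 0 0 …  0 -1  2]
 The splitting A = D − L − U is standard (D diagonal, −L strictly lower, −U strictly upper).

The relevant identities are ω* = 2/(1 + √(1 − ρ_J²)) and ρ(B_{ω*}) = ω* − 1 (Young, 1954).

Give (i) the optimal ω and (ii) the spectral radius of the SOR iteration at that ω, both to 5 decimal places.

With n=8, ρ(Jacobi) = cos(π/9) = 0.93969.
√(1−ρ_J²) simplifies to sin(π/9) = 0.342020.
ω* = 2 / (1 + 0.342020) = 2 / 1.342020 ≈ 1.49029.
ρ(B_{ω*}) = ω*−1 = 0.49029

ω* = 1.49029, ρ_SOR = 0.49029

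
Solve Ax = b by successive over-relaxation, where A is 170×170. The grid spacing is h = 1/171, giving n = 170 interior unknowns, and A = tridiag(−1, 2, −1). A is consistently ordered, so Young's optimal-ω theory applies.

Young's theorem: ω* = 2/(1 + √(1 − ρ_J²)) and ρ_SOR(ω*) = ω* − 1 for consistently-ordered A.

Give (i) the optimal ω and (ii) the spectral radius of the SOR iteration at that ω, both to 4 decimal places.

ω* = 1.9639, ρ_SOR = 0.9639

n=170: λ(B_J) = 1 − λ(A)/2 = cos(kπ/171); k=1 gives ρ_J = 0.9998.
1 − cos²(π/171) = sin²(π/171) ⇒ √(1−ρ_J²) = sin(π/171) = 0.01837.
ω* = 2 / (1 + 0.01837) = 2 / 1.01837 ≈ 1.9639.
ρ(B_{ω*}) = ω*−1 = 0.9639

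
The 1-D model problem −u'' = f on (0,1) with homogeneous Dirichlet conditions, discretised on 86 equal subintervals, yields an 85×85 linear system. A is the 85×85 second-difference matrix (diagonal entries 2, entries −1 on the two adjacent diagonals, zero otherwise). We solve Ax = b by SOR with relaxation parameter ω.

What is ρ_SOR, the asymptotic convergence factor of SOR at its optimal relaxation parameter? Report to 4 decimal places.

ρ_SOR = 0.9295

ρ_J = max_k |cos(kπ/86)| = cos(π/86) = 0.9993
1 − cos²(π/86) = sin²(π/86) ⇒ √(1−ρ_J²) = sin(π/86) = 0.03652.
ω* = 2/(1+0.03652) = 1.9295
ρ_SOR = ω* − 1 = 1.9295 − 1 = 0.9295.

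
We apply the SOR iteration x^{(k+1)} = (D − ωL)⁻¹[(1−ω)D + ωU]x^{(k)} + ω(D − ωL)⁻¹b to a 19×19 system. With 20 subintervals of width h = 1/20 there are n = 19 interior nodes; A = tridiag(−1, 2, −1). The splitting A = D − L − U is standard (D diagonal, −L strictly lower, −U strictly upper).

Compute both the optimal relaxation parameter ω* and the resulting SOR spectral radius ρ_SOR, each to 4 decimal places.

spectrum of D⁻¹(L+U) = {cos(kπ/20) : 1≤k≤19}; ρ_J = cos(π/20) = 0.9877.
√(1 − cos²(π/20)) = sin(π/20) ≈ 0.15643.
Young: ω* = 2/(1+√(1−ρ_J²)) = 2/(1+0.15643) = 2/1.15643 = 1.7295.
At ω = 1.7295 every |λ(B_ω)| = ω−1, so ρ_SOR = 0.7295.

ω* = 1.7295, ρ_SOR = 0.7295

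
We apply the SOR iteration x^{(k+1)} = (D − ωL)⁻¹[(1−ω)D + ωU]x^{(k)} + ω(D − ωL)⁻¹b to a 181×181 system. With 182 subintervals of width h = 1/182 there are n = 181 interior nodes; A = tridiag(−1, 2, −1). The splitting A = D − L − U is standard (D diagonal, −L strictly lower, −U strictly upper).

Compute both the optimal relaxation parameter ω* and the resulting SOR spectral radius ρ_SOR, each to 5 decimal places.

ω* = 1.96606, ρ_SOR = 0.96606

B_J for the 181×181 system has eigenvalues cos(kπ/182); ρ_J = cos(π/182) = 0.99985.
√(1 − cos²(π/182)) = sin(π/182) ≈ 0.017261.
So ω* = 2/1.017261 = 1.96606 (Young).
At ω = 1.96606 every |λ(B_ω)| = ω−1, so ρ_SOR = 0.96606.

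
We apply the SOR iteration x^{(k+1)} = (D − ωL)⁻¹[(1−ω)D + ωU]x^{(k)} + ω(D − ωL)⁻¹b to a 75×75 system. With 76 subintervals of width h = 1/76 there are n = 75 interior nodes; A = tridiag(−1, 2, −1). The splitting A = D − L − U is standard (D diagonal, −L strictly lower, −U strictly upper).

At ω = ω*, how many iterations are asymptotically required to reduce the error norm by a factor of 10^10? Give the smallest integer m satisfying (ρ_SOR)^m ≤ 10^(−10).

m = 279

B_J for the 75×75 system has eigenvalues cos(kπ/76); ρ_J = cos(π/76) = 0.9991458.
√(1−ρ_J²) simplifies to sin(π/76) = 0.0413250.
Then 2/(1+√(1−ρ_J²)) = 2/(1+0.0413250); ω* = 2/1.0413250 = 1.9206300.
Hence ρ(B_{ω*}) = 1.9206300 − 1 = 0.9206300.
(0.9206300)^m ≤ 10^{−10}  ⇒  m·ln(0.9206300) ≤ −10·ln10  ⇒  m ≥ 278.437  ⇒  m = 279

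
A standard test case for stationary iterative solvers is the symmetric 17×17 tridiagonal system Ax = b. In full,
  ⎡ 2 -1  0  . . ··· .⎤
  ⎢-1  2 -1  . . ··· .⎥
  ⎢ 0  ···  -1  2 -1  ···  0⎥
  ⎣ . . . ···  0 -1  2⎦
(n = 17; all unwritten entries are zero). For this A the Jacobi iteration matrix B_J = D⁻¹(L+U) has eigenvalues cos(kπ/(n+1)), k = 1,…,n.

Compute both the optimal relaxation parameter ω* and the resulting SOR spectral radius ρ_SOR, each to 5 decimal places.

ρ_J = max_k |cos(kπ/18)| = cos(π/18) = 0.98481
√(1−ρ_J²) = |sin(π/18)| = 0.173648
[ω*] 2 ÷ (1 + 0.173648) = 2 ÷ 1.173648 = 1.70409.
ρ(B_{ω*}) = ω*−1 = 0.70409

ω* = 1.70409, ρ_SOR = 0.70409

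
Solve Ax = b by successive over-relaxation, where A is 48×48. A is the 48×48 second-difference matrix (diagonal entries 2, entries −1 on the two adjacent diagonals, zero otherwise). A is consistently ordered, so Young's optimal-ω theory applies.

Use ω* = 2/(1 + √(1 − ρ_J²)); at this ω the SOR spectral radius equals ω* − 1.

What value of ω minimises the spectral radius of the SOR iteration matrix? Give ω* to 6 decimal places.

ω* = 1.879575

B_J for the 48×48 system has eigenvalues cos(kπ/49); ρ_J = cos(π/49) = 0.997945.
√(1−ρ_J²) simplifies to sin(π/49) = 0.0640702.
[ω*] 2 ÷ (1 + 0.0640702) = 2 ÷ 1.0640702 = 1.879575.
and ρ(B_{ω*}) = 1.879575 − 1 = 0.879575.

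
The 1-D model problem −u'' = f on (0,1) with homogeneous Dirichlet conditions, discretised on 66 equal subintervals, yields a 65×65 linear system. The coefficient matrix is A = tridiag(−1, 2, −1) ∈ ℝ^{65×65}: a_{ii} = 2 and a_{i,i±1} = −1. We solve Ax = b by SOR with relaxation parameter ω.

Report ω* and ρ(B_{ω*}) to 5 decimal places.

[ρ_J] n=65: ρ(B_J) = cos(π/(n+1)) = cos(π/66) = 0.99887.
root = sin(π/66) = 0.047582  (since 1−cos² = sin²).
So ω* = 2/1.047582 = 1.90916 (Young).
ρ_SOR = ω* − 1 = 1.90916 − 1 = 0.90916.

ω* = 1.90916, ρ_SOR = 0.90916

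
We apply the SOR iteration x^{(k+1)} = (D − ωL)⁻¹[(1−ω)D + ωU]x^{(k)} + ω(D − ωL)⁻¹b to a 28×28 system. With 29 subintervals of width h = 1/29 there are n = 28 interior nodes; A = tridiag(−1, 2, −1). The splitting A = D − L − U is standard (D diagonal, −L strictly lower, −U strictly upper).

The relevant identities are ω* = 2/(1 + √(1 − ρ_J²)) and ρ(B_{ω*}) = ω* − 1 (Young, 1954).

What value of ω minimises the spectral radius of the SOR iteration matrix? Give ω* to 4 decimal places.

[ρ_J] n=28: ρ(B_J) = cos(π/(n+1)) = cos(π/29) = 0.9941.
root = sin(π/29) = 0.10812  (since 1−cos² = sin²).
[ω*] 2 ÷ (1 + 0.10812) = 2 ÷ 1.10812 = 1.8049.
ρ(B_{ω*}) = ω*−1 = 0.8049

ω* = 1.8049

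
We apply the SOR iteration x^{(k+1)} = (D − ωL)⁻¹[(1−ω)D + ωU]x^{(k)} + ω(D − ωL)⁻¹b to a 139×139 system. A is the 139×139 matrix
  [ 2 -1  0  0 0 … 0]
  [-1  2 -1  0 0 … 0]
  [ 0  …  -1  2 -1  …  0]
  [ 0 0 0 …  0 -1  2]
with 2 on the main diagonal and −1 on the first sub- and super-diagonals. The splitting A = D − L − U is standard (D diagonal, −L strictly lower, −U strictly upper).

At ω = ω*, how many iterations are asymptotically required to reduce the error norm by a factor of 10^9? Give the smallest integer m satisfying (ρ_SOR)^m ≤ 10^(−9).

With n=139, ρ(Jacobi) = cos(π/140) = 0.9997482.
√(1−ρ_J²) simplifies to sin(π/140) = 0.0224381.
So ω* = 2/1.0224381 = 1.9561086 (Young).
At ω = 1.9561086 every |λ(B_ω)| = ω−1, so ρ_SOR = 0.9561086.
(0.9561086)^m ≤ 10^{−9}  ⇒  m·ln(0.9561086) ≤ −9·ln10  ⇒  m ≥ 461.710  ⇒  m = 462

m = 462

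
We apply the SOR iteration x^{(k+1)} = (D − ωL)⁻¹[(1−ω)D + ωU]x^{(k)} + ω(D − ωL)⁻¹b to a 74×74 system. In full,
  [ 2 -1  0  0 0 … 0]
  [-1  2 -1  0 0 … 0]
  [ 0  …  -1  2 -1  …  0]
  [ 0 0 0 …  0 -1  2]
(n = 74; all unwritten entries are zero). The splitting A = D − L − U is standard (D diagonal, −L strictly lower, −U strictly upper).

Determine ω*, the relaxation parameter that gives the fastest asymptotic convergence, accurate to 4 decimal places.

ω* = 1.9196

ρ_J = max_k |cos(kπ/75)| = cos(π/75) = 0.9991
√(1−ρ_J²) simplifies to sin(π/75) = 0.04188.
ω* = 2/(1+0.04188) = 1.9196
ρ(B_{ω*}) = ω*−1 = 0.9196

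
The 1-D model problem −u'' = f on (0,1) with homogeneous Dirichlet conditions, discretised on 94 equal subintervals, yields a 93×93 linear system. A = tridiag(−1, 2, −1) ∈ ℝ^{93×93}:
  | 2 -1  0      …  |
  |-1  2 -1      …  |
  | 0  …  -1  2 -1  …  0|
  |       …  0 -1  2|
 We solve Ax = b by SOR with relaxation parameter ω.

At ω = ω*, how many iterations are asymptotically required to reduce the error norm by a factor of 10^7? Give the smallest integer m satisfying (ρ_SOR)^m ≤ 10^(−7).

m = 242

n=93: λ(B_J) = 1 − λ(A)/2 = cos(kπ/94); k=1 gives ρ_J = 0.9994416.
root = sin(π/94) = 0.0334150  (since 1−cos² = sin²).
[ω*] 2 ÷ (1 + 0.0334150) = 2 ÷ 1.0334150 = 1.9353309.
At ω = 1.9353309 every |λ(B_ω)| = ω−1, so ρ_SOR = 0.9353309.
7·ln10 = 16.1181; −ln(0.9353309) = 0.0668549; m = ⌈16.1181/0.0668549⌉ = ⌈241.091⌉ = 242.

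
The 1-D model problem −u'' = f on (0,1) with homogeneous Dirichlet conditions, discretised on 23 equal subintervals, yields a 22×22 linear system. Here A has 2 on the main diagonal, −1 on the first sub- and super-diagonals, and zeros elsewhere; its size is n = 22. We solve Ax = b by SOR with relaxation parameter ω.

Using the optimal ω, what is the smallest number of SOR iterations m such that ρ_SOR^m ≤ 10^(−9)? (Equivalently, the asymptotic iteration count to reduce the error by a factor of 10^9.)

n=22: λ(B_J) = 1 − λ(A)/2 = cos(kπ/23); k=1 gives ρ_J = 0.9906859.
√(1 − cos²(π/23)) = sin(π/23) ≈ 0.1361666.
Then 2/(1+√(1−ρ_J²)) = 2/(1+0.1361666); ω* = 2/1.1361666 = 1.7603052.
ρ_SOR = ω* − 1 = 1.7603052 − 1 = 0.7603052.
Need (0.7603052)^m ≤ 10^(−9): m ≥ 9·ln10/|ln 0.7603052| = 20.7233/0.274035 = 75.623 ⇒ m = 76.

m = 76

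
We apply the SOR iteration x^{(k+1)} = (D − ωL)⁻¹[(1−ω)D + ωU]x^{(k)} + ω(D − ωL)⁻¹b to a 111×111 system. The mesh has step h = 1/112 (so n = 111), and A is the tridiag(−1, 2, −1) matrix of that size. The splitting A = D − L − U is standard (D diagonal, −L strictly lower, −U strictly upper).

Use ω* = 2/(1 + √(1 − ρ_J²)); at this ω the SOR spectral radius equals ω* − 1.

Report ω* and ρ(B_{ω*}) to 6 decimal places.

[ρ_J] n=111: ρ(B_J) = cos(π/(n+1)) = cos(π/112) = 0.999607.
√(1−ρ_J²) simplifies to sin(π/112) = 0.0280463.
[ω*] 2 ÷ (1 + 0.0280463) = 2 ÷ 1.0280463 = 1.945438.
ρ_SOR = ω* − 1 = 1.945438 − 1 = 0.945438.

ω* = 1.945438, ρ_SOR = 0.945438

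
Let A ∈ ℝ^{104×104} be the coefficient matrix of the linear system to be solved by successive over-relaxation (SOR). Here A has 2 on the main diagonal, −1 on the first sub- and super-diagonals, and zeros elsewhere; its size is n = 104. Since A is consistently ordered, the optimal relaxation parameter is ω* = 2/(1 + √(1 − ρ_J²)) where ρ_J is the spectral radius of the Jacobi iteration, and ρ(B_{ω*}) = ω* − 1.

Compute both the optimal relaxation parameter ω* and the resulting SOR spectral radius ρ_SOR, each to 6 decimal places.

ω* = 1.941907, ρ_SOR = 0.941907

B_J for the 104×104 system has eigenvalues cos(kπ/105); ρ_J = cos(π/105) = 0.999552.
√(1 − cos²(π/105)) = sin(π/105) ≈ 0.0299155.
ω* = 2/(1+0.0299155) = 1.941907
Hence ρ(B_{ω*}) = 1.941907 − 1 = 0.941907.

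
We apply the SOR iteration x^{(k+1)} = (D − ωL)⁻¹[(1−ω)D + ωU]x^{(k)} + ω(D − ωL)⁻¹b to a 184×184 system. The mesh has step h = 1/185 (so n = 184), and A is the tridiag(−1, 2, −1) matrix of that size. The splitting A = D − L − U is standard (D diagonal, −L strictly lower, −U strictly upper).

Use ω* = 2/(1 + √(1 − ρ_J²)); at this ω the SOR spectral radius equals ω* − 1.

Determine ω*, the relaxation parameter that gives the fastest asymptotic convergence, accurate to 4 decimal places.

With n=184, ρ(Jacobi) = cos(π/185) = 0.9999.
√(1−ρ_J²) simplifies to sin(π/185) = 0.01698.
[ω*] 2 ÷ (1 + 0.01698) = 2 ÷ 1.01698 = 1.9666.
and ρ(B_{ω*}) = 1.9666 − 1 = 0.9666.

ω* = 1.9666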